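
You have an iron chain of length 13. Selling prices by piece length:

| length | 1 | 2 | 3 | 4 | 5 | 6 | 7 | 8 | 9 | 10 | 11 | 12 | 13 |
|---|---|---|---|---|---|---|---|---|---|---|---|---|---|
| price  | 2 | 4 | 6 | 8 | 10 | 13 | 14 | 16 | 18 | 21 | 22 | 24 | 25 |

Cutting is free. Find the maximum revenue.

28

Consider every possible first cut. v[k] is the best of p[i]+v[k−i] over all sellable i≤k.
v[1] = 2
v[2] = max(2+2, 4+0) = 4
v[3] = max(2+4, 4+2, 6+0) = 6
v[4] = max(2+6, 4+4, 6+2, 8+0) = 8
v[5] = max(2+8, 4+6, 6+4, 8+2, 10+0) = 10
v[6] = max(2+10, 4+8, 6+6, 8+4, 10+2, 13+0) = 13
v[7] = max(2+13, 4+10, 6+8, …, 13+2, 14+0) = 15
v[8] = max(2+15, 4+13, 6+10, …, 14+2, 16+0) = 17
v[9] = max(2+17, 4+15, 6+13, …, 16+2, 18+0) = 19
v[10] = max(2+19, 4+17, 6+15, …, 18+2, 21+0) = 21
v[11] = max(2+21, 4+19, 6+17, …, 21+2, 22+0) = 23
v[12] = max(2+23, 4+21, 6+19, …, 22+2, 24+0) = 26
v[13] = max(2+26, 4+23, 6+21, …, 24+2, 25+0) = 28
One optimal cutting: 6 + 6 + 1 → $13 + $13 + $2 = $28.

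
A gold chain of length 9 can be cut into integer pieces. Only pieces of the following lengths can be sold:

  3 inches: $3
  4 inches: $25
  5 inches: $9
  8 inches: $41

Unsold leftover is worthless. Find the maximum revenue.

Let best[k] be the best obtainable value from length k. For each k, try every first piece i and keep the best of price[i] + best[k−i].
best[1] = 0
best[2] = 0
best[3] = 3
best[4] = 25
best[5] = 25
best[6] = 25
best[7] = 28  (first piece 3, then best[4]=25)
best[8] = 50  (first piece 4, then best[4]=25)
best[9] = 50
One optimal cutting: pieces 4 + 4 with 1 inch of scrap → $50.

50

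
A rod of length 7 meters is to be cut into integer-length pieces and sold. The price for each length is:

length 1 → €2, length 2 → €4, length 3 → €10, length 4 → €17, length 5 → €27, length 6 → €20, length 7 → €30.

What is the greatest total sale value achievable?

Consider every possible first cut. R[k] is the best of p[i]+R[k−i] over all sellable i≤k.
R[1] = 2
R[2] = 4  (first piece 1, then R[1]=2)
R[3] = 10
R[4] = 17
R[5] = 27
R[6] = 29  (first piece 1, then R[5]=27)
R[7] = 31  (first piece 1, then R[6]=29)
One optimal cutting: 5 + 1 + 1 → €27 + €2 + €2 = €31.

31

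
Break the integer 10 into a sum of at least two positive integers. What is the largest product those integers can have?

36

Let m[k] be the best product for length k (with at least one cut). For each first piece i, the rest contributes max(k−i, m[k−i]).
Small cases: m[2]=1, m[3]=2, m[4]=4.
m[5] = max(1·4, 2·3, 3·2, 4·1) = 6
m[6] = max(1·6, 2·4, 3·3, 4·2, 5·1) = 9
m[7] = max(1·9, 2·6, 3·4, 4·3, 5·2, 6·1) = 12
m[8] = max(1·12, 2·9, 3·6, …, 6·2, 7·1) = 18
m[9] = max(1·18, 2·12, 3·9, …, 7·2, 8·1) = 27
m[10] = max(1·27, 2·18, 3·12, …, 8·2, 9·1) = 36
One optimal split: 3 + 3 + 2 + 2; product 3·3·2·2 = 36.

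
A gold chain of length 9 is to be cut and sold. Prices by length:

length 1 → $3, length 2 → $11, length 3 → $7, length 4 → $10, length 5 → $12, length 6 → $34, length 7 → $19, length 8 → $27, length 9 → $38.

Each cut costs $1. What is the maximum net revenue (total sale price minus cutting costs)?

46

Build r[k] bottom-up: r[k] = max over allowed piece i of (p[i] + r[k−i]) − 1 per cut.
r[1] = 3
r[2] = 11
r[3] = 13  (first piece 1, then r[2]=11)
r[4] = 21  (first piece 2, then r[2]=11)
r[5] = 23  (first piece 1, then r[4]=21)
r[6] = 34
r[7] = 36  (first piece 1, then r[6]=34)
r[8] = 44  (first piece 2, then r[6]=34)
r[9] = 46  (first piece 1, then r[8]=44)
One optimal plan: pieces 6 + 2 + 1 (2 cuts) → $48 − $2 = $46.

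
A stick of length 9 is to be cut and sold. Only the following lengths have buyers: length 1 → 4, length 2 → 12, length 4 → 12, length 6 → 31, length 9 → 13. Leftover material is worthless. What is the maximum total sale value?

Let f[k] be the best obtainable value from length k. For each k, try every first piece i and keep the best of price[i] + f[k−i].
f[1] = 4
f[2] = max(4+4, 12+0) = 12
f[3] = max(4+12, 12+4) = 16
f[4] = max(4+16, 12+12, 12+0) = 24
f[5] = max(4+24, 12+16, 12+4) = 28
f[6] = max(4+28, 12+24, 12+12, 31+0) = 36
f[7] = max(4+36, 12+28, 12+16, 31+4) = 40
f[8] = max(4+40, 12+36, 12+24, 31+12) = 48
f[9] = max(4+48, 12+40, 12+28, 31+16, 13+0) = 52
One optimal cutting: 2 + 2 + 2 + 2 + 1 → 52.

52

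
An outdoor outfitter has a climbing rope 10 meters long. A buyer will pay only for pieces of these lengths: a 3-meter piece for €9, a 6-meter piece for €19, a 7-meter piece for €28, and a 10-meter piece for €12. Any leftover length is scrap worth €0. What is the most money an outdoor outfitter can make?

Build best[k] bottom-up: best[k] = max over allowed piece i of (p[i] + best[k−i]).
best[1] = 0
best[2] = 0
best[3] = 9
best[4] = 9
best[5] = 9
best[6] = 19
best[7] = 28
best[8] = 28
best[9] = 28
best[10] = 37  (first piece 3, then best[7]=28)
One optimal cutting: 7 + 3 → €37.

37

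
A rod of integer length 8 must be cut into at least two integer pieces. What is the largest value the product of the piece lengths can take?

18

Let g[k] be the best product for length k (with at least one cut). For each first piece i, the rest contributes max(k−i, g[k−i]).
Small cases: g[2]=1.
g[3] = max(1·2, 2·1) = 2
g[4] = max(1·3, 2·2, 3·1) = 4
g[5] = max(1·4, 2·3, 3·2, 4·1) = 6
g[6] = max(1·6, 2·4, 3·3, 4·2, 5·1) = 9
g[7] = max(1·9, 2·6, 3·4, 4·3, 5·2, 6·1) = 12
g[8] = max(1·12, 2·9, 3·6, …, 6·2, 7·1) = 18
One optimal split: 3 + 3 + 2; product 3·3·2 = 18.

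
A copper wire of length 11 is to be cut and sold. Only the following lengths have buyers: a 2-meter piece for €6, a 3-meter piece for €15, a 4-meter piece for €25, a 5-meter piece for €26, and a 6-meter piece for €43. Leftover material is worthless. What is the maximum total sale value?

69

Consider every possible first cut. r[k] is the best of p[i]+r[k−i] over all sellable i≤k.
r[1] = 0
r[2] = 6
r[3] = 15
r[4] = 25
r[5] = 26
r[6] = 43
r[7] = 43
r[8] = 50  (first piece 4, then r[4]=25)
r[9] = 58  (first piece 3, then r[6]=43)
r[10] = 68  (first piece 4, then r[6]=43)
r[11] = 69  (first piece 5, then r[6]=43)
One optimal cutting: 6 + 5 → €69.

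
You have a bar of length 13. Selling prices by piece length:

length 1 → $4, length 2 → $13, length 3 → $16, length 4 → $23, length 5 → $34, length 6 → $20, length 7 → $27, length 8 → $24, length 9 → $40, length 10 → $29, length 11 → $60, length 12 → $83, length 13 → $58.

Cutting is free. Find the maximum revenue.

Let r[k] be the best obtainable value from length k. For each k, try every first piece i and keep the best of price[i] + r[k−i].
r[1] = 4
r[2] = 13
r[3] = 17  (first piece 1, then r[2]=13)
r[4] = 26  (first piece 2, then r[2]=13)
r[5] = 34
r[6] = 39  (first piece 2, then r[4]=26)
r[7] = 47  (first piece 2, then r[5]=34)
r[8] = 52  (first piece 2, then r[6]=39)
r[9] = 60  (first piece 2, then r[7]=47)
r[10] = 68  (first piece 5, then r[5]=34)
r[11] = 73  (first piece 2, then r[9]=60)
r[12] = 83
r[13] = 87  (first piece 1, then r[12]=83)
One optimal cutting: 12 + 1 → $83 + $4 = $87.

87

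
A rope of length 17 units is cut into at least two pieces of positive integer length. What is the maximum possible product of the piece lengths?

486

Fill P[k] for k=2..17: at each k try every first piece i and multiply by the better of (k−i) uncut or P[k−i].
Small cases: P[2]=1, P[3]=2, P[4]=4, P[5]=6, P[6]=9, P[7]=12, P[8]=18, P[9]=27, P[10]=36, P[11]=54.
P[12] = 3·max(9,27) = 3·27 = 81
P[13] = 2·max(11,54) = 2·54 = 108
P[14] = 2·max(12,81) = 2·81 = 162
P[15] = 3·max(12,81) = 3·81 = 243
P[16] = 2·max(14,162) = 2·162 = 324
P[17] = 2·max(15,243) = 2·243 = 486
One optimal split: 3 + 3 + 3 + 3 + 3 + 2; product 3·3·3·3·3·2 = 486.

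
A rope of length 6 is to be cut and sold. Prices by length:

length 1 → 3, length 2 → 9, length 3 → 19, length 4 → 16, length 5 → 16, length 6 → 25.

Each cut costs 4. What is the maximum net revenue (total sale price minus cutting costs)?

Let r[k] be the best obtainable value from length k. For each k, try every first piece i and keep the best of price[i] + r[k−i] minus the 4 cut fee when i<k.
r[1] = 3
r[2] = max(3+3-4, 9+0) = 9
r[3] = max(3+9-4, 9+3-4, 19+0) = 19
r[4] = max(3+19-4, 9+9-4, 19+3-4, 16+0) = 18
r[5] = max(3+18-4, 9+19-4, 19+9-4, 16+3-4, 16+0) = 24
r[6] = max(3+24-4, 9+18-4, 19+19-4, 16+9-4, 16+3-4, 25+0) = 34
One optimal plan: pieces 3 + 3 (1 cut) → 38 − 4 = 34.

34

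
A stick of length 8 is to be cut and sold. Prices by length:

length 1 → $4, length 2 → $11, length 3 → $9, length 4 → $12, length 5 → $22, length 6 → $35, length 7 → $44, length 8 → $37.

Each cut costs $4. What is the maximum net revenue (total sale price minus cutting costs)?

Let net[k] be the best obtainable value from length k. For each k, try every first piece i and keep the best of price[i] + net[k−i] minus the 4 cut fee when i<k.
net[1] = 4
net[2] = 11
net[3] = 11  (first piece 1, then net[2]=11)
net[4] = 18  (first piece 2, then net[2]=11)
net[5] = 22
net[6] = 35
net[7] = 44
net[8] = 44  (first piece 1, then net[7]=44)
One optimal plan: pieces 7 + 1 (1 cut) → $48 − $4 = $44.

44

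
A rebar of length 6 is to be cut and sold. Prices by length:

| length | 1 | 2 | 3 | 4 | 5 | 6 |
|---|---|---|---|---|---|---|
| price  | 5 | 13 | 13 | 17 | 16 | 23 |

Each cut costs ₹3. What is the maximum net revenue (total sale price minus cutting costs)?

33

Let v[k] be the best obtainable value from length k. For each k, try every first piece i and keep the best of price[i] + v[k−i] minus the 3 cut fee when i<k.
v[1] = 5
v[2] = 13
v[3] = 15  (first piece 1, then v[2]=13)
v[4] = 23  (first piece 2, then v[2]=13)
v[5] = 25  (first piece 1, then v[4]=23)
v[6] = 33  (first piece 2, then v[4]=23)
One optimal plan: pieces 2 + 2 + 2 (2 cuts) → ₹39 − ₹6 = ₹33.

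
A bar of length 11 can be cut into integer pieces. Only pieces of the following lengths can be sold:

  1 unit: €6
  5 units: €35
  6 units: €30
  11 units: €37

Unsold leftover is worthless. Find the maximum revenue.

76

Build best[k] bottom-up: best[k] = max over allowed piece i of (p[i] + best[k−i]).
best[1] = 6
best[2] = 12  (first piece 1, then best[1]=6)
best[3] = 18  (first piece 1, then best[2]=12)
best[4] = 24  (first piece 1, then best[3]=18)
best[5] = max(6+24, 35+0) = 35
best[6] = max(6+35, 35+6, 30+0) = 41
best[7] = max(6+41, 35+12, 30+6) = 47
best[8] = max(6+47, 35+18, 30+12) = 53
best[9] = max(6+53, 35+24, 30+18) = 59
best[10] = max(6+59, 35+35, 30+24) = 70
best[11] = max(6+70, 35+41, 30+35, 37+0) = 76
One optimal cutting: 5 + 5 + 1 → €76.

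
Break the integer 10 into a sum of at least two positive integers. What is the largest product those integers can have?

Let P[k] be the best product for length k (with at least one cut). For each first piece i, the rest contributes max(k−i, P[k−i]).
P[2] = 1×max(1,0) = 1×1 = 1
P[3] = 1×max(2,1) = 1×2 = 2
P[4] = 2×max(2,1) = 2×2 = 4
P[5] = 2×max(3,2) = 2×3 = 6
P[6] = 3×max(3,2) = 3×3 = 9
P[7] = 2×max(5,6) = 2×6 = 12
P[8] = 2×max(6,9) = 2×9 = 18
P[9] = 3×max(6,9) = 3×9 = 27
P[10] = 2×max(8,18) = 2×18 = 36
One optimal split: 3 + 3 + 2 + 2; product 3×3×2×2 = 36.

36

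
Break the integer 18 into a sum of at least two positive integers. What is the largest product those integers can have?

Let m[k] be the best product for length k (with at least one cut). For each first piece i, the rest contributes max(k−i, m[k−i]).
Small cases: m[2]=1, m[3]=2, m[4]=4, m[5]=6, m[6]=9, m[7]=12, m[8]=18, m[9]=27, m[10]=36, m[11]=54, m[12]=81.
m[13] = max(1×81, 2×54, 3×36, …, 11×2, 12×1) = 108
m[14] = max(1×108, 2×81, 3×54, …, 12×2, 13×1) = 162
m[15] = max(1×162, 2×108, 3×81, …, 13×2, 14×1) = 243
m[16] = max(1×243, 2×162, 3×108, …, 14×2, 15×1) = 324
m[17] = max(1×324, 2×243, 3×162, …, 15×2, 16×1) = 486
m[18] = max(1×486, 2×324, 3×243, …, 16×2, 17×1) = 729
One optimal split: 3 + 3 + 3 + 3 + 3 + 3; product 3×3×3×3×3×3 = 729.

729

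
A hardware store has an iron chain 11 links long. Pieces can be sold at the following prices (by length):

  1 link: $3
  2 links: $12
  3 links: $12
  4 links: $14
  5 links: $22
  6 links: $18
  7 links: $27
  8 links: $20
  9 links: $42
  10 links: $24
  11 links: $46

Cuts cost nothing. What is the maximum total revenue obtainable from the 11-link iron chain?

Build best[k] bottom-up: best[k] = max over allowed piece i of (p[i] + best[k−i]).
best[1] = 3
best[2] = 12
best[3] = 15  (first piece 1, then best[2]=12)
best[4] = 24  (first piece 2, then best[2]=12)
best[5] = 27  (first piece 1, then best[4]=24)
best[6] = 36  (first piece 2, then best[4]=24)
best[7] = 39  (first piece 1, then best[6]=36)
best[8] = 48  (first piece 2, then best[6]=36)
best[9] = 51  (first piece 1, then best[8]=48)
best[10] = 60  (first piece 2, then best[8]=48)
best[11] = 63  (first piece 1, then best[10]=60)
One optimal cutting: 2 + 2 + 2 + 2 + 2 + 1 → $12 + $12 + $12 + $12 + $12 + $3 = $63.

63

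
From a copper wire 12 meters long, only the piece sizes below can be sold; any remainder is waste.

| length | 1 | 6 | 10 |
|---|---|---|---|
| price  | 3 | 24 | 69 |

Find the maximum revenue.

75

Consider every possible first cut. r[k] is the best of p[i]+r[k−i] over all sellable i≤k.
r[1] = 3
r[2] = 6  (first piece 1, then r[1]=3)
r[3] = 9  (first piece 1, then r[2]=6)
r[4] = 12  (first piece 1, then r[3]=9)
r[5] = 15  (first piece 1, then r[4]=12)
r[6] = max(3+15, 24+0) = 24
r[7] = max(3+24, 24+3) = 27
r[8] = max(3+27, 24+6) = 30
r[9] = max(3+30, 24+9) = 33
r[10] = max(3+33, 24+12, 69+0) = 69
r[11] = max(3+69, 24+15, 69+3) = 72
r[12] = max(3+72, 24+24, 69+6) = 75
One optimal cutting: 10 + 1 + 1 → €75.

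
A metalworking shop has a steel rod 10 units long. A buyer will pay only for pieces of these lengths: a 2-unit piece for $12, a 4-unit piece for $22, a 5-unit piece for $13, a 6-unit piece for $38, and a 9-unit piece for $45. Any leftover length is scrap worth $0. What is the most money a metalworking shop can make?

62

Build r[k] bottom-up: r[k] = max over allowed piece i of (p[i] + r[k−i]).
r[1] = 0
r[2] = 12
r[3] = 12
r[4] = max(12+12, 22+0) = 24
r[5] = max(12+12, 22+0, 13+0) = 24
r[6] = max(12+24, 22+12, 13+0, 38+0) = 38
r[7] = max(12+24, 22+12, 13+12, 38+0) = 38
r[8] = max(12+38, 22+24, 13+12, 38+12) = 50
r[9] = max(12+38, 22+24, 13+24, 38+12, 45+0) = 50
r[10] = max(12+50, 22+38, 13+24, 38+24, 45+0) = 62
One optimal cutting: 6 + 2 + 2 → $62.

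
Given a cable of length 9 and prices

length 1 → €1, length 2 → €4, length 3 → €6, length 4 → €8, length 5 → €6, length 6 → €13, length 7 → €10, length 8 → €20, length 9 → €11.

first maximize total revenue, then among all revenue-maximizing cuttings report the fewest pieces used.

2

Let r[k] be the best obtainable value from length k. For each k, try every first piece i and keep the best of price[i] + r[k−i].
r[1] = 1
r[2] = max(1+1, 4+0) = 4
r[3] = max(1+4, 4+1, 6+0) = 6
r[4] = max(1+6, 4+4, 6+1, 8+0) = 8
r[5] = max(1+8, 4+6, 6+4, 8+1, 6+0) = 10
r[6] = max(1+10, 4+8, 6+6, 8+4, 6+1, 13+0) = 13
r[7] = max(1+13, 4+10, 6+8, …, 13+1, 10+0) = 14
r[8] = max(1+14, 4+13, 6+10, …, 10+1, 20+0) = 20
r[9] = max(1+20, 4+14, 6+13, …, 20+1, 11+0) = 21
Maximum revenue is €21.
Now minimize piece count subject to staying optimal: for each k, pieces[k] = 1 + min over i with p[i]+r[k−i]=r[k] of pieces[k−i].
pieces[6] = 1
pieces[7] = 2
pieces[8] = 1
pieces[9] = 2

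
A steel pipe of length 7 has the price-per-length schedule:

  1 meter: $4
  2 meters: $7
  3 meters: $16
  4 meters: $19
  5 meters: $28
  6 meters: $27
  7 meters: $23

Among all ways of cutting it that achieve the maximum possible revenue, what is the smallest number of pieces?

Let r[k] be the best obtainable value from length k. For each k, try every first piece i and keep the best of price[i] + r[k−i].
r[1] = 4
r[2] = 8  (first piece 1, then r[1]=4)
r[3] = 16
r[4] = 20  (first piece 1, then r[3]=16)
r[5] = 28
r[6] = 32  (first piece 1, then r[5]=28)
r[7] = 36  (first piece 1, then r[6]=32)
Maximum revenue is $36.
Now minimize piece count subject to staying optimal: for each k, pieces[k] = 1 + min over i with p[i]+r[k−i]=r[k] of pieces[k−i].
pieces[4] = 2
pieces[5] = 1
pieces[6] = 2
pieces[7] = 3

3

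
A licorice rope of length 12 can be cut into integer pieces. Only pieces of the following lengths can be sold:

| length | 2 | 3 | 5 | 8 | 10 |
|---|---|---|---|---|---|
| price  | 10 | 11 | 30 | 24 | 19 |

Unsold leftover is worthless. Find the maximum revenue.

70

Consider every possible first cut. f[k] is the best of p[i]+f[k−i] over all sellable i≤k.
f[1] = 0
f[2] = 10
f[3] = 11
f[4] = 20  (first piece 2, then f[2]=10)
f[5] = 30
f[6] = 30
f[7] = 40  (first piece 2, then f[5]=30)
f[8] = 41  (first piece 3, then f[5]=30)
f[9] = 50  (first piece 2, then f[7]=40)
f[10] = 60  (first piece 5, then f[5]=30)
f[11] = 60
f[12] = 70  (first piece 2, then f[10]=60)
One optimal cutting: 5 + 5 + 2 → ¢70.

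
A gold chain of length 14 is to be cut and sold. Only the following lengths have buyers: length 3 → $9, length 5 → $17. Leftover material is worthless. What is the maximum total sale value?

Build best[k] bottom-up: best[k] = max over allowed piece i of (p[i] + best[k−i]).
best[1] = 0
best[2] = 0
best[3] = 9
best[4] = 9
best[5] = 17
best[6] = 18  (first piece 3, then best[3]=9)
best[7] = 18
best[8] = 26  (first piece 3, then best[5]=17)
best[9] = 27  (first piece 3, then best[6]=18)
best[10] = 34  (first piece 5, then best[5]=17)
best[11] = 35  (first piece 3, then best[8]=26)
best[12] = 36  (first piece 3, then best[9]=27)
best[13] = 43  (first piece 3, then best[10]=34)
best[14] = 44  (first piece 3, then best[11]=35)
One optimal cutting: 5 + 3 + 3 + 3 → $44.

44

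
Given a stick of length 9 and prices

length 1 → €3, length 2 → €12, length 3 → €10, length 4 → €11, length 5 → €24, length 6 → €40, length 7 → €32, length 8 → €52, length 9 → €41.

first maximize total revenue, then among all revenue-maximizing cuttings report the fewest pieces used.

Let r[k] be the best obtainable value from length k. For each k, try every first piece i and keep the best of price[i] + r[k−i].
r[1] = 3
r[2] = 12
r[3] = 15  (first piece 1, then r[2]=12)
r[4] = 24  (first piece 2, then r[2]=12)
r[5] = 27  (first piece 1, then r[4]=24)
r[6] = 40
r[7] = 43  (first piece 1, then r[6]=40)
r[8] = 52  (first piece 2, then r[6]=40)
r[9] = 55  (first piece 1, then r[8]=52)
Maximum revenue is €55.
Now minimize piece count subject to staying optimal: for each k, pieces[k] = 1 + min over i with p[i]+r[k−i]=r[k] of pieces[k−i].
pieces[6] = 1
pieces[7] = 2
pieces[8] = 1
pieces[9] = 2

2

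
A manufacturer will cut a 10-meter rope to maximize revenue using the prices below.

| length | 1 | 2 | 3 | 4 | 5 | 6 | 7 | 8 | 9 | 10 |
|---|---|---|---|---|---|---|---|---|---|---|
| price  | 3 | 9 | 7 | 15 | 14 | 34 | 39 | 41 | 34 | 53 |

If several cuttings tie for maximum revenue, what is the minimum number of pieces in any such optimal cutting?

Let r[k] be the best obtainable value from length k. For each k, try every first piece i and keep the best of price[i] + r[k−i].
r[1] = 3
r[2] = 9
r[3] = 12  (first piece 1, then r[2]=9)
r[4] = 18  (first piece 2, then r[2]=9)
r[5] = 21  (first piece 1, then r[4]=18)
r[6] = 34
r[7] = 39
r[8] = 43  (first piece 2, then r[6]=34)
r[9] = 48  (first piece 2, then r[7]=39)
r[10] = 53
Maximum revenue is $53.
Now minimize piece count subject to staying optimal: for each k, pieces[k] = 1 + min over i with p[i]+r[k−i]=r[k] of pieces[k−i].
pieces[7] = 1
pieces[8] = 2
pieces[9] = 2
pieces[10] = 1

1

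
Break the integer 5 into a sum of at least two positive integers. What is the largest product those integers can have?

6

Define g[k] = max over 1≤i<k of i · max(k−i, g[k−i]); the inner max lets the remainder stay uncut if that's better.
g[2] = 1*max(1,0) = 1*1 = 1
g[3] = max(1*2, 2*1) = 2
g[4] = max(1*3, 2*2, 3*1) = 4
g[5] = max(1*4, 2*3, 3*2, 4*1) = 6
One optimal split: 3 + 2; product 3*2 = 6.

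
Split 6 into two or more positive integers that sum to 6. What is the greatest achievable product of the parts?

9

Fill g[k] for k=2..6: at each k try every first piece i and multiply by the better of (k−i) uncut or g[k−i].
g[2] = 1*max(1,0) = 1*1 = 1
g[3] = 1*max(2,1) = 1*2 = 2
g[4] = 2*max(2,1) = 2*2 = 4
g[5] = 2*max(3,2) = 2*3 = 6
g[6] = 3*max(3,2) = 3*3 = 9
One optimal split: 3 + 3; product 3*3 = 9.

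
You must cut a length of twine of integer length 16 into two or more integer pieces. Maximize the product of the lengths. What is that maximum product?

Define g[k] = max over 1≤i<k of i · max(k−i, g[k−i]); the inner max lets the remainder stay uncut if that's better.
g[2] = 1*max(1,0) = 1*1 = 1
g[3] = max(1*2, 2*1) = 2
g[4] = max(1*3, 2*2, 3*1) = 4
g[5] = max(1*4, 2*3, 3*2, 4*1) = 6
g[6] = max(1*6, 2*4, 3*3, 4*2, 5*1) = 9
g[7] = max(1*9, 2*6, 3*4, 4*3, 5*2, 6*1) = 12
g[8] = max(1*12, 2*9, 3*6, …, 6*2, 7*1) = 18
g[9] = max(1*18, 2*12, 3*9, …, 7*2, 8*1) = 27
g[10] = max(1*27, 2*18, 3*12, …, 8*2, 9*1) = 36
g[11] = max(1*36, 2*27, 3*18, …, 9*2, 10*1) = 54
g[12] = max(1*54, 2*36, 3*27, …, 10*2, 11*1) = 81
g[13] = max(1*81, 2*54, 3*36, …, 11*2, 12*1) = 108
g[14] = max(1*108, 2*81, 3*54, …, 12*2, 13*1) = 162
g[15] = max(1*162, 2*108, 3*81, …, 13*2, 14*1) = 243
g[16] = max(1*243, 2*162, 3*108, …, 14*2, 15*1) = 324
One optimal split: 3 + 3 + 3 + 3 + 2 + 2; product 3*3*3*3*2*2 = 324.

324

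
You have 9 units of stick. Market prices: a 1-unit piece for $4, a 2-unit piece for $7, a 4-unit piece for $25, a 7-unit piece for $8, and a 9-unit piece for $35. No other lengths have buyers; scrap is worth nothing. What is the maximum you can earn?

54

Consider every possible first cut. r[k] is the best of p[i]+r[k−i] over all sellable i≤k.
r[1] = 4
r[2] = max(4+4, 7+0) = 8
r[3] = max(4+8, 7+4) = 12
r[4] = max(4+12, 7+8, 25+0) = 25
r[5] = max(4+25, 7+12, 25+4) = 29
r[6] = max(4+29, 7+25, 25+8) = 33
r[7] = max(4+33, 7+29, 25+12, 8+0) = 37
r[8] = max(4+37, 7+33, 25+25, 8+4) = 50
r[9] = max(4+50, 7+37, 25+29, 8+8, 35+0) = 54
One optimal cutting: 4 + 4 + 1 → $54.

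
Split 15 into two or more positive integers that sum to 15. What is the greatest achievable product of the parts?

Fill P[k] for k=2..15: at each k try every first piece i and multiply by the better of (k−i) uncut or P[k−i].
P[2] = 1*max(1,0) = 1*1 = 1
P[3] = 1*max(2,1) = 1*2 = 2
P[4] = 2*max(2,1) = 2*2 = 4
P[5] = 2*max(3,2) = 2*3 = 6
P[6] = 3*max(3,2) = 3*3 = 9
P[7] = 2*max(5,6) = 2*6 = 12
P[8] = 2*max(6,9) = 2*9 = 18
P[9] = 3*max(6,9) = 3*9 = 27
P[10] = 2*max(8,18) = 2*18 = 36
P[11] = 2*max(9,27) = 2*27 = 54
P[12] = 3*max(9,27) = 3*27 = 81
P[13] = 2*max(11,54) = 2*54 = 108
P[14] = 2*max(12,81) = 2*81 = 162
P[15] = 3*max(12,81) = 3*81 = 243
One optimal split: 3 + 3 + 3 + 3 + 3; product 3*3*3*3*3 = 243.

243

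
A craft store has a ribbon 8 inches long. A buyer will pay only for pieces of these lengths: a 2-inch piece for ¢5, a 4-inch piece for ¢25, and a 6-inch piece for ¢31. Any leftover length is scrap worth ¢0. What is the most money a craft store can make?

50

Build best[k] bottom-up: best[k] = max over allowed piece i of (p[i] + best[k−i]).
best[1] = 0
best[2] = 5
best[3] = 5
best[4] = max(5+5, 25+0) = 25
best[5] = max(5+5, 25+0) = 25
best[6] = max(5+25, 25+5, 31+0) = 31
best[7] = max(5+25, 25+5, 31+0) = 31
best[8] = max(5+31, 25+25, 31+5) = 50
One optimal cutting: 4 + 4 → ¢50.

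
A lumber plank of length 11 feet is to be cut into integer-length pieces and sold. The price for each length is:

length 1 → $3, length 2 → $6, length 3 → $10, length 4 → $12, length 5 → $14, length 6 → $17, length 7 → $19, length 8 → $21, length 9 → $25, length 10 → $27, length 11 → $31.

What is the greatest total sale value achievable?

Build r[k] bottom-up: r[k] = max over allowed piece i of (p[i] + r[k−i]).
r[1] = 3
r[2] = 6  (first piece 1, then r[1]=3)
r[3] = 10
r[4] = 13  (first piece 1, then r[3]=10)
r[5] = 16  (first piece 1, then r[4]=13)
r[6] = 20  (first piece 3, then r[3]=10)
r[7] = 23  (first piece 1, then r[6]=20)
r[8] = 26  (first piece 1, then r[7]=23)
r[9] = 30  (first piece 3, then r[6]=20)
r[10] = 33  (first piece 1, then r[9]=30)
r[11] = 36  (first piece 1, then r[10]=33)
One optimal cutting: 3 + 3 + 3 + 1 + 1 → $10 + $10 + $10 + $3 + $3 = $36.

36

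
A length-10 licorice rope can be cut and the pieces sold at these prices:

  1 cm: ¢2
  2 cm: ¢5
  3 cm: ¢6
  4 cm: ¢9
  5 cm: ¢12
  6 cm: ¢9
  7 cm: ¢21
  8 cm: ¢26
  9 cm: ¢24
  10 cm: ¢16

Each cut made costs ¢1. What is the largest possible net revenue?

Build net[k] bottom-up: net[k] = max over allowed piece i of (p[i] + net[k−i]) − 1 per cut.
net[1] = 2
net[2] = max(2+2-1, 5+0) = 5
net[3] = max(2+5-1, 5+2-1, 6+0) = 6
net[4] = max(2+6-1, 5+5-1, 6+2-1, 9+0) = 9
net[5] = max(2+9-1, 5+6-1, 6+5-1, 9+2-1, 12+0) = 12
net[6] = max(2+12-1, 5+9-1, 6+6-1, 9+5-1, 12+2-1, 9+0) = 13
net[7] = max(2+13-1, 5+12-1, 6+9-1, …, 9+2-1, 21+0) = 21
net[8] = max(2+21-1, 5+13-1, 6+12-1, …, 21+2-1, 26+0) = 26
net[9] = max(2+26-1, 5+21-1, 6+13-1, …, 26+2-1, 24+0) = 27
net[10] = max(2+27-1, 5+26-1, 6+21-1, …, 24+2-1, 16+0) = 30
One optimal plan: pieces 8 + 2 (1 cut) → ¢31 − ¢1 = ¢30.

30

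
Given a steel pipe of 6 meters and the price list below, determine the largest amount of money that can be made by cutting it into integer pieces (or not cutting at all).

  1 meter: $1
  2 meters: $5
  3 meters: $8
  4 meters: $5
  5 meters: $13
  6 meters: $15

16

Build R[k] bottom-up: R[k] = max over allowed piece i of (p[i] + R[k−i]).
R[1] = 1
R[2] = max(1+1, 5+0) = 5
R[3] = max(1+5, 5+1, 8+0) = 8
R[4] = max(1+8, 5+5, 8+1, 5+0) = 10
R[5] = max(1+10, 5+8, 8+5, 5+1, 13+0) = 13
R[6] = max(1+13, 5+10, 8+8, 5+5, 13+1, 15+0) = 16
One optimal cutting: 3 + 3 → $8 + $8 = $16.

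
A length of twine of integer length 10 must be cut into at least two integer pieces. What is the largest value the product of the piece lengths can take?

Let g[k] be the best product for length k (with at least one cut). For each first piece i, the rest contributes max(k−i, g[k−i]).
g[2] = 1*max(1,0) = 1*1 = 1
g[3] = max(1*2, 2*1) = 2
g[4] = max(1*3, 2*2, 3*1) = 4
g[5] = max(1*4, 2*3, 3*2, 4*1) = 6
g[6] = max(1*6, 2*4, 3*3, 4*2, 5*1) = 9
g[7] = max(1*9, 2*6, 3*4, 4*3, 5*2, 6*1) = 12
g[8] = max(1*12, 2*9, 3*6, …, 6*2, 7*1) = 18
g[9] = max(1*18, 2*12, 3*9, …, 7*2, 8*1) = 27
g[10] = max(1*27, 2*18, 3*12, …, 8*2, 9*1) = 36
One optimal split: 3 + 3 + 2 + 2; product 3*3*2*2 = 36.

36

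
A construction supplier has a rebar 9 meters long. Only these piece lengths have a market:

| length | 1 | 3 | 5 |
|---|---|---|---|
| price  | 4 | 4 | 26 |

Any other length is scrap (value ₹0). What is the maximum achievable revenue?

42

Consider every possible first cut. r[k] is the best of p[i]+r[k−i] over all sellable i≤k.
r[1] = 4
r[2] = 8  (first piece 1, then r[1]=4)
r[3] = 12  (first piece 1, then r[2]=8)
r[4] = 16  (first piece 1, then r[3]=12)
r[5] = 26
r[6] = 30  (first piece 1, then r[5]=26)
r[7] = 34  (first piece 1, then r[6]=30)
r[8] = 38  (first piece 1, then r[7]=34)
r[9] = 42  (first piece 1, then r[8]=38)
One optimal cutting: 5 + 1 + 1 + 1 + 1 → ₹42.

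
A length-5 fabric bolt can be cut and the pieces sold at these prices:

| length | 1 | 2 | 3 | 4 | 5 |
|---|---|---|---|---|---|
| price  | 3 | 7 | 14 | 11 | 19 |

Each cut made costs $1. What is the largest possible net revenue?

Consider every possible first cut. r[k] is the best of p[i]+r[k−i] over all sellable i≤k, charging 1 whenever i<k.
r[1] = 3
r[2] = 7
r[3] = 14
r[4] = 16  (first piece 1, then r[3]=14)
r[5] = 20  (first piece 2, then r[3]=14)
One optimal plan: pieces 3 + 2 (1 cut) → $21 − $1 = $20.

20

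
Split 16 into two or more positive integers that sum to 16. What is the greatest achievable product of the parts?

324

Let g[k] be the best product for length k (with at least one cut). For each first piece i, the rest contributes max(k−i, g[k−i]).
g[2] = 1*max(1,0) = 1*1 = 1
g[3] = max(1*2, 2*1) = 2
g[4] = max(1*3, 2*2, 3*1) = 4
g[5] = max(1*4, 2*3, 3*2, 4*1) = 6
g[6] = max(1*6, 2*4, 3*3, 4*2, 5*1) = 9
g[7] = max(1*9, 2*6, 3*4, 4*3, 5*2, 6*1) = 12
g[8] = max(1*12, 2*9, 3*6, …, 6*2, 7*1) = 18
g[9] = max(1*18, 2*12, 3*9, …, 7*2, 8*1) = 27
g[10] = max(1*27, 2*18, 3*12, …, 8*2, 9*1) = 36
g[11] = max(1*36, 2*27, 3*18, …, 9*2, 10*1) = 54
g[12] = max(1*54, 2*36, 3*27, …, 10*2, 11*1) = 81
g[13] = max(1*81, 2*54, 3*36, …, 11*2, 12*1) = 108
g[14] = max(1*108, 2*81, 3*54, …, 12*2, 13*1) = 162
g[15] = max(1*162, 2*108, 3*81, …, 13*2, 14*1) = 243
g[16] = max(1*243, 2*162, 3*108, …, 14*2, 15*1) = 324
One optimal split: 3 + 3 + 3 + 3 + 2 + 2; product 3*3*3*3*2*2 = 324.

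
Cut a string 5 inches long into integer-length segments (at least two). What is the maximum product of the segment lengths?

Fill g[k] for k=2..5: at each k try every first piece i and multiply by the better of (k−i) uncut or g[k−i].
g[2] = 1·max(1,0) = 1·1 = 1
g[3] = max(1·2, 2·1) = 2
g[4] = max(1·3, 2·2, 3·1) = 4
g[5] = max(1·4, 2·3, 3·2, 4·1) = 6
One optimal split: 3 + 2; product 3·2 = 6.

6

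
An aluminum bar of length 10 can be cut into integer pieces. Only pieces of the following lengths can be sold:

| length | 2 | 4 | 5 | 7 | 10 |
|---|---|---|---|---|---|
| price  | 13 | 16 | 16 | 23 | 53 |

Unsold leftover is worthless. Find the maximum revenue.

Let r[k] be the best obtainable value from length k. For each k, try every first piece i and keep the best of price[i] + r[k−i].
r[1] = 0
r[2] = 13
r[3] = 13
r[4] = 26  (first piece 2, then r[2]=13)
r[5] = 26
r[6] = 39  (first piece 2, then r[4]=26)
r[7] = 39
r[8] = 52  (first piece 2, then r[6]=39)
r[9] = 52
r[10] = 65  (first piece 2, then r[8]=52)
One optimal cutting: 2 + 2 + 2 + 2 + 2 → $65.

65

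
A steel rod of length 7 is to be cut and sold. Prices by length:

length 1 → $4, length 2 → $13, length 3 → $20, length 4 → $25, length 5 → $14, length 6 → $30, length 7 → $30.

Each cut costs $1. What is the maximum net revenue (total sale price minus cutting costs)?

Let v[k] be the best obtainable value from length k. For each k, try every first piece i and keep the best of price[i] + v[k−i] minus the 1 cut fee when i<k.
v[1] = 4
v[2] = max(4+4-1, 13+0) = 13
v[3] = max(4+13-1, 13+4-1, 20+0) = 20
v[4] = max(4+20-1, 13+13-1, 20+4-1, 25+0) = 25
v[5] = max(4+25-1, 13+20-1, 20+13-1, 25+4-1, 14+0) = 32
v[6] = max(4+32-1, 13+25-1, 20+20-1, 25+13-1, 14+4-1, 30+0) = 39
v[7] = max(4+39-1, 13+32-1, 20+25-1, …, 30+4-1, 30+0) = 44
One optimal plan: pieces 3 + 2 + 2 (2 cuts) → $46 − $2 = $44.

44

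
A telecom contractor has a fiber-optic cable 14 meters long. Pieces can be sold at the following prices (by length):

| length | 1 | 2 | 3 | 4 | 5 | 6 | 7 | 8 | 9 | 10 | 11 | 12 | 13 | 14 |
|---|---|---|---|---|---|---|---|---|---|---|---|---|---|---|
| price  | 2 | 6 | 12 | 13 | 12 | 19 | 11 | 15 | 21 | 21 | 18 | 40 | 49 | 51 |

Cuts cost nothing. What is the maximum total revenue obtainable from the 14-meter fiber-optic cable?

54

Consider every possible first cut. best[k] is the best of p[i]+best[k−i] over all sellable i≤k.
best[1] = 2
best[2] = max(2+2, 6+0) = 6
best[3] = max(2+6, 6+2, 12+0) = 12
best[4] = max(2+12, 6+6, 12+2, 13+0) = 14
best[5] = max(2+14, 6+12, 12+6, 13+2, 12+0) = 18
best[6] = max(2+18, 6+14, 12+12, 13+6, 12+2, 19+0) = 24
best[7] = max(2+24, 6+18, 12+14, …, 19+2, 11+0) = 26
best[8] = max(2+26, 6+24, 12+18, …, 11+2, 15+0) = 30
best[9] = max(2+30, 6+26, 12+24, …, 15+2, 21+0) = 36
best[10] = max(2+36, 6+30, 12+26, …, 21+2, 21+0) = 38
best[11] = max(2+38, 6+36, 12+30, …, 21+2, 18+0) = 42
best[12] = max(2+42, 6+38, 12+36, …, 18+2, 40+0) = 48
best[13] = max(2+48, 6+42, 12+38, …, 40+2, 49+0) = 50
best[14] = max(2+50, 6+48, 12+42, …, 49+2, 51+0) = 54
One optimal cutting: 3 + 3 + 3 + 3 + 2 → $12 + $12 + $12 + $12 + $6 = $54.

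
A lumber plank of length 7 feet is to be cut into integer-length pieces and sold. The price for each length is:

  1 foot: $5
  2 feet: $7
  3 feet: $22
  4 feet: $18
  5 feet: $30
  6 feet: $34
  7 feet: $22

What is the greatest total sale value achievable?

49

Let R[k] be the best obtainable value from length k. For each k, try every first piece i and keep the best of price[i] + R[k−i].
R[1] = 5
R[2] = 10  (first piece 1, then R[1]=5)
R[3] = 22
R[4] = 27  (first piece 1, then R[3]=22)
R[5] = 32  (first piece 1, then R[4]=27)
R[6] = 44  (first piece 3, then R[3]=22)
R[7] = 49  (first piece 1, then R[6]=44)
One optimal cutting: 3 + 3 + 1 → $22 + $22 + $5 = $49.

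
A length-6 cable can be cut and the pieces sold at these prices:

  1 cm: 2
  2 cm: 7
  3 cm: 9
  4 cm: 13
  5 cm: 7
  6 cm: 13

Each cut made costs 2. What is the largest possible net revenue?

18

Let v[k] be the best obtainable value from length k. For each k, try every first piece i and keep the best of price[i] + v[k−i] minus the 2 cut fee when i<k.
v[1] = 2
v[2] = max(2+2-2, 7+0) = 7
v[3] = max(2+7-2, 7+2-2, 9+0) = 9
v[4] = max(2+9-2, 7+7-2, 9+2-2, 13+0) = 13
v[5] = max(2+13-2, 7+9-2, 9+7-2, 13+2-2, 7+0) = 14
v[6] = max(2+14-2, 7+13-2, 9+9-2, 13+7-2, 7+2-2, 13+0) = 18
One optimal plan: pieces 4 + 2 (1 cut) → 20 − 2 = 18.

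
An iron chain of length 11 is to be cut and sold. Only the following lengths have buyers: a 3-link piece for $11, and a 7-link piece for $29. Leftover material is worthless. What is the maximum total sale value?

40

Let best[k] be the best obtainable value from length k. For each k, try every first piece i and keep the best of price[i] + best[k−i].
best[1] = 0
best[2] = 0
best[3] = 11
best[4] = 11
best[5] = 11
best[6] = 22  (first piece 3, then best[3]=11)
best[7] = max(11+11, 29+0) = 29
best[8] = max(11+11, 29+0) = 29
best[9] = max(11+22, 29+0) = 33
best[10] = max(11+29, 29+11) = 40
best[11] = max(11+29, 29+11) = 40
One optimal cutting: pieces 7 + 3 with 1 link of scrap → $40.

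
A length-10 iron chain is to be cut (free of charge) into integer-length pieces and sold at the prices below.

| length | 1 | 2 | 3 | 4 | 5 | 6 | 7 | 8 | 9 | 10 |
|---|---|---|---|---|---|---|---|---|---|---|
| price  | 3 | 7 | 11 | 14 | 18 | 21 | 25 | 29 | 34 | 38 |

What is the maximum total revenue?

Let best[k] be the best obtainable value from length k. For each k, try every first piece i and keep the best of price[i] + best[k−i].
best[1] = 3
best[2] = 7
best[3] = 11
best[4] = 14  (first piece 1, then best[3]=11)
best[5] = 18  (first piece 2, then best[3]=11)
best[6] = 22  (first piece 3, then best[3]=11)
best[7] = 25  (first piece 1, then best[6]=22)
best[8] = 29  (first piece 2, then best[6]=22)
best[9] = 34
best[10] = 38
Best is to sell the whole 10-link piece uncut for $38.

38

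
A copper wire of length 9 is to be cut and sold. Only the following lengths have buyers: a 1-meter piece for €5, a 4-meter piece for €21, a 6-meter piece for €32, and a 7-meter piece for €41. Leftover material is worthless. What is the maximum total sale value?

51

Build f[k] bottom-up: f[k] = max over allowed piece i of (p[i] + f[k−i]).
f[1] = 5
f[2] = 10  (first piece 1, then f[1]=5)
f[3] = 15  (first piece 1, then f[2]=10)
f[4] = 21
f[5] = 26  (first piece 1, then f[4]=21)
f[6] = 32
f[7] = 41
f[8] = 46  (first piece 1, then f[7]=41)
f[9] = 51  (first piece 1, then f[8]=46)
One optimal cutting: 7 + 1 + 1 → €51.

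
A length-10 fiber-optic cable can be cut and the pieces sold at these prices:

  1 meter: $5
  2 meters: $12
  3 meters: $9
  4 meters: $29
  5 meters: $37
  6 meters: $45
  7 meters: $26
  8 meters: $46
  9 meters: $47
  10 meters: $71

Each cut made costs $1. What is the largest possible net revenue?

Build net[k] bottom-up: net[k] = max over allowed piece i of (p[i] + net[k−i]) − 1 per cut.
net[1] = 5
net[2] = max(5+5-1, 12+0) = 12
net[3] = max(5+12-1, 12+5-1, 9+0) = 16
net[4] = max(5+16-1, 12+12-1, 9+5-1, 29+0) = 29
net[5] = max(5+29-1, 12+16-1, 9+12-1, 29+5-1, 37+0) = 37
net[6] = max(5+37-1, 12+29-1, 9+16-1, 29+12-1, 37+5-1, 45+0) = 45
net[7] = max(5+45-1, 12+37-1, 9+29-1, …, 45+5-1, 26+0) = 49
net[8] = max(5+49-1, 12+45-1, 9+37-1, …, 26+5-1, 46+0) = 57
net[9] = max(5+57-1, 12+49-1, 9+45-1, …, 46+5-1, 47+0) = 65
net[10] = max(5+65-1, 12+57-1, 9+49-1, …, 47+5-1, 71+0) = 73
One optimal plan: pieces 6 + 4 (1 cut) → $74 − $1 = $73.

73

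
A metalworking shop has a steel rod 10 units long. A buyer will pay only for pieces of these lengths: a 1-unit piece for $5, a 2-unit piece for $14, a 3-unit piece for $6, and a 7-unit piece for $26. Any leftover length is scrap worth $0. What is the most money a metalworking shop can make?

Let best[k] be the best obtainable value from length k. For each k, try every first piece i and keep the best of price[i] + best[k−i].
best[1] = 5
best[2] = 14
best[3] = 19  (first piece 1, then best[2]=14)
best[4] = 28  (first piece 2, then best[2]=14)
best[5] = 33  (first piece 1, then best[4]=28)
best[6] = 42  (first piece 2, then best[4]=28)
best[7] = 47  (first piece 1, then best[6]=42)
best[8] = 56  (first piece 2, then best[6]=42)
best[9] = 61  (first piece 1, then best[8]=56)
best[10] = 70  (first piece 2, then best[8]=56)
One optimal cutting: 2 + 2 + 2 + 2 + 2 → $70.

70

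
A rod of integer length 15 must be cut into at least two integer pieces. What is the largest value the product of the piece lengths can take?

243

Define P[k] = max over 1≤i<k of i · max(k−i, P[k−i]); the inner max lets the remainder stay uncut if that's better.
Small cases: P[2]=1, P[3]=2, P[4]=4, P[5]=6, P[6]=9, P[7]=12, P[8]=18.
P[9] = 3·max(6,9) = 3·9 = 27
P[10] = 2·max(8,18) = 2·18 = 36
P[11] = 2·max(9,27) = 2·27 = 54
P[12] = 3·max(9,27) = 3·27 = 81
P[13] = 2·max(11,54) = 2·54 = 108
P[14] = 2·max(12,81) = 2·81 = 162
P[15] = 3·max(12,81) = 3·81 = 243
One optimal split: 3 + 3 + 3 + 3 + 3; product 3·3·3·3·3 = 243.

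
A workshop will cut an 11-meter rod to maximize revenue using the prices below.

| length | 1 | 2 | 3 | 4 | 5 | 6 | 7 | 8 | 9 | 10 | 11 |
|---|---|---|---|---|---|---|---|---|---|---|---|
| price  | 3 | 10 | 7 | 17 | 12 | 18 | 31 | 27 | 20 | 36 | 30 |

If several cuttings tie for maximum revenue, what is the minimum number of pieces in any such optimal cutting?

6

Build r[k] bottom-up: r[k] = max over allowed piece i of (p[i] + r[k−i]).
r[1] = 3
r[2] = max(3+3, 10+0) = 10
r[3] = max(3+10, 10+3, 7+0) = 13
r[4] = max(3+13, 10+10, 7+3, 17+0) = 20
r[5] = max(3+20, 10+13, 7+10, 17+3, 12+0) = 23
r[6] = max(3+23, 10+20, 7+13, 17+10, 12+3, 18+0) = 30
r[7] = max(3+30, 10+23, 7+20, …, 18+3, 31+0) = 33
r[8] = max(3+33, 10+30, 7+23, …, 31+3, 27+0) = 40
r[9] = max(3+40, 10+33, 7+30, …, 27+3, 20+0) = 43
r[10] = max(3+43, 10+40, 7+33, …, 20+3, 36+0) = 50
r[11] = max(3+50, 10+43, 7+40, …, 36+3, 30+0) = 53
Maximum revenue is $53.
Now minimize piece count subject to staying optimal: for each k, pieces[k] = 1 + min over i with p[i]+r[k−i]=r[k] of pieces[k−i].
pieces[8] = 4
pieces[9] = 5
pieces[10] = 5
pieces[11] = 6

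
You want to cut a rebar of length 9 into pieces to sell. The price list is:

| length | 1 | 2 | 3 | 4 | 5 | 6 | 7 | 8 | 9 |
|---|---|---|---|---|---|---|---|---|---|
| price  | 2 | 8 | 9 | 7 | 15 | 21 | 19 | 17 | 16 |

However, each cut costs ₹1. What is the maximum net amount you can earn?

Let r[k] be the best obtainable value from length k. For each k, try every first piece i and keep the best of price[i] + r[k−i] minus the 1 cut fee when i<k.
r[1] = 2
r[2] = max(2+2-1, 8+0) = 8
r[3] = max(2+8-1, 8+2-1, 9+0) = 9
r[4] = max(2+9-1, 8+8-1, 9+2-1, 7+0) = 15
r[5] = max(2+15-1, 8+9-1, 9+8-1, 7+2-1, 15+0) = 16
r[6] = max(2+16-1, 8+15-1, 9+9-1, 7+8-1, 15+2-1, 21+0) = 22
r[7] = max(2+22-1, 8+16-1, 9+15-1, …, 21+2-1, 19+0) = 23
r[8] = max(2+23-1, 8+22-1, 9+16-1, …, 19+2-1, 17+0) = 29
r[9] = max(2+29-1, 8+23-1, 9+22-1, …, 17+2-1, 16+0) = 30
One optimal plan: pieces 2 + 2 + 2 + 2 + 1 (4 cuts) → ₹34 − ₹4 = ₹30.

30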